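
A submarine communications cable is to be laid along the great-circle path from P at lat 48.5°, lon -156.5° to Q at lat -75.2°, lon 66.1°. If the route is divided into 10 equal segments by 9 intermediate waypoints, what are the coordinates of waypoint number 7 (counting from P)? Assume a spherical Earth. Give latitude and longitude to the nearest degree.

The haversine formula gives a central angle δ ≈ 2.584 rad (148.1°) between the endpoints.
Interpolate at f = 7/10 with slerp weights a = sin((1−f)δ)/sin δ ≈ 1.323, b = sin(fδ)/sin δ ≈ 1.837.
p = a·p₁ + b·p₂ ≈ (-0.614, 0.079, -0.785); φ = arcsin(p_z) ≈ -51.74°, λ = atan2(p_y, p_x) ≈ 172.63°.

≈ lat -52°, lon 173°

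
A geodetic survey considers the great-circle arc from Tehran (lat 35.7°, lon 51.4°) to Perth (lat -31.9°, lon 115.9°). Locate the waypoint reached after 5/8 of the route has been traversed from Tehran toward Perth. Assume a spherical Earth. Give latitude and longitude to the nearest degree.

≈ lat -7°, lon 92°

Write both endpoints as unit vectors p₁, p₂ with components (cos φ cos λ, cos φ sin λ, sin φ).
The central angle between the endpoints is δ = arccos(p₁·p₂) ≈ 1.582 rad (90.7°).
Interpolate at f = 5/8 with slerp weights a = sin((1−f)δ)/sin δ ≈ 0.559, b = sin(fδ)/sin δ ≈ 0.836.
p = a·p₁ + b·p₂ ≈ (-0.027, 0.993, -0.115); φ = arcsin(p_z) ≈ -6.62°, λ = atan2(p_y, p_x) ≈ 91.53°.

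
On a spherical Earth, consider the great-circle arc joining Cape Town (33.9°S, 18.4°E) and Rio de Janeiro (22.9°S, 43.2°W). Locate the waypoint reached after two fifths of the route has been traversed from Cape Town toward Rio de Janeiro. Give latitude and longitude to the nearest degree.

≈ 33°S, 8°W

Write both endpoints as unit vectors p₁, p₂ with components (cos φ cos λ, cos φ sin λ, sin φ).
The central angle between the endpoints is δ = arccos(p₁·p₂) ≈ 0.951 rad (54.5°).
Interpolate at f = 2/5 with slerp weights a = sin((1−f)δ)/sin δ ≈ 0.664, b = sin(fδ)/sin δ ≈ 0.456.
p = a·p₁ + b·p₂ ≈ (0.829, -0.114, -0.548); φ = arcsin(p_z) ≈ -33.20°, λ = atan2(p_y, p_x) ≈ -7.82°.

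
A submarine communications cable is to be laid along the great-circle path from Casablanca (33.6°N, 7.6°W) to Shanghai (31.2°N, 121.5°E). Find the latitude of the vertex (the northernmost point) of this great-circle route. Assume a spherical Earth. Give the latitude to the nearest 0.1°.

≈ 55.9°N

The great circle lies in the plane with unit normal n̂ = (p₁ × p₂)/|p₁ × p₂|.
Here n̂_z ≈ +0.560; the vertex latitude is φ_max = arccos|n̂_z| ≈ 55.9°.
Check via Clairaut: cos φ_max = |cos φ₁| · sin C = cos(33.6°)·sin(42.3°) ≈ 0.560, again giving ≈ 55.9°.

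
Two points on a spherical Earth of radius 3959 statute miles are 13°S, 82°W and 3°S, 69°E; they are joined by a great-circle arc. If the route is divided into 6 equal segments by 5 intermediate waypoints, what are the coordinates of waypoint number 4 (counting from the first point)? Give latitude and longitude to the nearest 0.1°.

Write both endpoints as unit vectors p₁, p₂ with components (cos φ cos λ, cos φ sin λ, sin φ).
The central angle between the endpoints is δ = arccos(p₁·p₂) ≈ 2.567 rad (147.1°).
Interpolate at f = 4/6 with slerp weights a = sin((1−f)δ)/sin δ ≈ 1.388, b = sin(fδ)/sin δ ≈ 1.821.
p = a·p₁ + b·p₂ ≈ (0.840, 0.358, -0.408); φ = arcsin(p_z) ≈ -24.06°, λ = atan2(p_y, p_x) ≈ 23.09°.

≈ 24.1°S, 23.1°E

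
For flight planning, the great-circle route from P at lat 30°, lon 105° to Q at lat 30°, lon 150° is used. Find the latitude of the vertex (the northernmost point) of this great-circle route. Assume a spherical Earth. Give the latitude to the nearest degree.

≈ 32°

The great circle lies in the plane with unit normal n̂ = (p₁ × p₂)/|p₁ × p₂|.
Here n̂_z ≈ +0.848; the vertex latitude is φ_max = arccos|n̂_z| ≈ 32.0°.
Check via Clairaut: cos φ_max = |cos φ₁| · sin C = cos(30.0°)·sin(78.3°) ≈ 0.848, again giving ≈ 32.0°.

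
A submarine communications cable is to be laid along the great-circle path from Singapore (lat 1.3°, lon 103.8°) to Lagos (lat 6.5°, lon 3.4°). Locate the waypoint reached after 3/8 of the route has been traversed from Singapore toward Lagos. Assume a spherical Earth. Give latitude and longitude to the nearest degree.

≈ lat 5°, lon 66°

Write both endpoints as unit vectors p₁, p₂ with components (cos φ cos λ, cos φ sin λ, sin φ).
The central angle between the endpoints is δ = arccos(p₁·p₂) ≈ 1.748 rad (100.2°).
Interpolate at f = 3/8 with slerp weights a = sin((1−f)δ)/sin δ ≈ 0.902, b = sin(fδ)/sin δ ≈ 0.619.
p = a·p₁ + b·p₂ ≈ (0.399, 0.912, 0.091); φ = arcsin(p_z) ≈ 5.20°, λ = atan2(p_y, p_x) ≈ 66.37°.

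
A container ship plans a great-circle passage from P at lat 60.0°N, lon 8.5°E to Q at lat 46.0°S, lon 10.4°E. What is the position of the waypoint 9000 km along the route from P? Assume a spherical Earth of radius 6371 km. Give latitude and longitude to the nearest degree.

Write both endpoints as unit vectors p₁, p₂ with components (cos φ cos λ, cos φ sin λ, sin φ).
The central angle between the endpoints is δ = arccos(p₁·p₂) ≈ 1.850 rad (106.0°). The total great-circle distance is δ·R ≈ 1.850 × 6371 ≈ 11788 km, so the target fraction is f = 9000/11788 ≈ 0.763.
Interpolate at f ≈ 0.763 with slerp weights a = sin((1−f)δ)/sin δ ≈ 0.441, b = sin(fδ)/sin δ ≈ 1.027.
p = a·p₁ + b·p₂ ≈ (0.920, 0.161, -0.357); φ = arcsin(p_z) ≈ -20.93°, λ = atan2(p_y, p_x) ≈ 9.95°.

≈ lat 21°S, lon 10°E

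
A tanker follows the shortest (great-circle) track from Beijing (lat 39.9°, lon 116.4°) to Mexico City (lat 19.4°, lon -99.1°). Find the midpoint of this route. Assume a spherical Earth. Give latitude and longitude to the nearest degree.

The haversine formula gives a central angle δ ≈ 1.956 rad (112.1°) between the endpoints.
Interpolate at f = 1/2 with slerp weights a = sin((1−f)δ)/sin δ ≈ 0.895, b = sin(fδ)/sin δ ≈ 0.895.
p = a·p₁ + b·p₂ ≈ (-0.439, -0.219, 0.872); φ = arcsin(p_z) ≈ 60.64°, λ = atan2(p_y, p_x) ≈ -153.52°.

≈ lat 61°, lon -154°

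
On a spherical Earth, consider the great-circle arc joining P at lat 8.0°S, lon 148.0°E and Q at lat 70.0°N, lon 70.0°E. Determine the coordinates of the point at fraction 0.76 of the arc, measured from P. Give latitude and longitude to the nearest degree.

≈ lat 57°N, lon 113°E

Write both endpoints as unit vectors p₁, p₂ with components (cos φ cos λ, cos φ sin λ, sin φ).
The central angle between the endpoints is δ = arccos(p₁·p₂) ≈ 1.631 rad (93.5°).
Interpolate at f = 0.76 with slerp weights a = sin((1−f)δ)/sin δ ≈ 0.382, b = sin(fδ)/sin δ ≈ 0.947.
p = a·p₁ + b·p₂ ≈ (-0.210, 0.505, 0.837); φ = arcsin(p_z) ≈ 56.83°, λ = atan2(p_y, p_x) ≈ 112.59°.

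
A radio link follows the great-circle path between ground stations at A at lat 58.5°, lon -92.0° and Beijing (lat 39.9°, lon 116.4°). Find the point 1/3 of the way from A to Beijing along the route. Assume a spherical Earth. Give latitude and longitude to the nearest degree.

Write both endpoints as unit vectors p₁, p₂ with components (cos φ cos λ, cos φ sin λ, sin φ).
The central angle between the endpoints is δ = arccos(p₁·p₂) ≈ 1.375 rad (78.8°).
Interpolate at f = 1/3 with slerp weights a = sin((1−f)δ)/sin δ ≈ 0.809, b = sin(fδ)/sin δ ≈ 0.451.
p = a·p₁ + b·p₂ ≈ (-0.169, -0.113, 0.979); φ = arcsin(p_z) ≈ 78.30°, λ = atan2(p_y, p_x) ≈ -146.29°.

≈ lat 78°, lon -146°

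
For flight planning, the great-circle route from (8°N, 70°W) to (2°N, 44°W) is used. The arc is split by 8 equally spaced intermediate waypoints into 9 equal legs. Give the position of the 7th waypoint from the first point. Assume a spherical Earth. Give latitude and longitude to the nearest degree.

≈ (3°N, 50°W)

Convert each endpoint to a unit vector on the sphere (x = cos φ cos λ, y = cos φ sin λ, z = sin φ).
The central angle between the endpoints is δ = arccos(p₁·p₂) ≈ 0.464 rad (26.6°).
Interpolate at f = 7/9 with slerp weights a = sin((1−f)δ)/sin δ ≈ 0.230, b = sin(fδ)/sin δ ≈ 0.789.
p = a·p₁ + b·p₂ ≈ (0.645, -0.762, 0.060); φ = arcsin(p_z) ≈ 3.41°, λ = atan2(p_y, p_x) ≈ -49.74°.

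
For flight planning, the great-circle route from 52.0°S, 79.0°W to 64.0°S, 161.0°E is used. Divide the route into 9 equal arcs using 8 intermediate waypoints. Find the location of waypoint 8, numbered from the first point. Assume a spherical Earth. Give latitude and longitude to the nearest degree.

≈ 68°S, 172°E

The haversine formula gives a central angle δ ≈ 0.960 rad (55.0°) between the endpoints.
Interpolate at f = 8/9 with slerp weights a = sin((1−f)δ)/sin δ ≈ 0.130, b = sin(fδ)/sin δ ≈ 0.920.
p = a·p₁ + b·p₂ ≈ (-0.366, 0.053, -0.929); φ = arcsin(p_z) ≈ -68.30°, λ = atan2(p_y, p_x) ≈ 171.80°.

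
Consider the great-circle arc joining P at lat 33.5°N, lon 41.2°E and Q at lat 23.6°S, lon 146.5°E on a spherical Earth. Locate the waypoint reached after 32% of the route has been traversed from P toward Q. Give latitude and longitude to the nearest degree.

From cos δ = sin φ₁ sin φ₂ + cos φ₁ cos φ₂ cos Δλ, the central angle is δ ≈ 2.007 rad (115.0°).
Interpolate at f = 0.32 with slerp weights a = sin((1−f)δ)/sin δ ≈ 1.080, b = sin(fδ)/sin δ ≈ 0.661.
p = a·p₁ + b·p₂ ≈ (0.173, 0.928, 0.332); φ = arcsin(p_z) ≈ 19.36°, λ = atan2(p_y, p_x) ≈ 79.46°.

≈ lat 19°N, lon 79°E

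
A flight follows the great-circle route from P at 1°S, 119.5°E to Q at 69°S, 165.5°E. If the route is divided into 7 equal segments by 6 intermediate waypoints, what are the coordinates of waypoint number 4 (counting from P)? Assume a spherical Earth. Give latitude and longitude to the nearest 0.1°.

Write both endpoints as unit vectors p₁, p₂ with components (cos φ cos λ, cos φ sin λ, sin φ).
The central angle between the endpoints is δ = arccos(p₁·p₂) ≈ 1.302 rad (74.6°).
Interpolate at f = 4/7 with slerp weights a = sin((1−f)δ)/sin δ ≈ 0.549, b = sin(fδ)/sin δ ≈ 0.703.
p = a·p₁ + b·p₂ ≈ (-0.514, 0.541, -0.665); φ = arcsin(p_z) ≈ -41.72°, λ = atan2(p_y, p_x) ≈ 133.54°.

≈ 41.7°S, 133.5°E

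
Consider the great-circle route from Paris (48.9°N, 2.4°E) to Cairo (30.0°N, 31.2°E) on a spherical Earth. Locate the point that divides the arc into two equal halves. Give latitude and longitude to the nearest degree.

The haversine formula gives a central angle δ ≈ 0.504 rad (28.9°) between the endpoints.
Interpolate at f = 1/2 with slerp weights a = sin((1−f)δ)/sin δ ≈ 0.516, b = sin(fδ)/sin δ ≈ 0.516.
p = a·p₁ + b·p₂ ≈ (0.722, 0.246, 0.647); φ = arcsin(p_z) ≈ 40.33°, λ = atan2(p_y, p_x) ≈ 18.81°.

≈ 40°N, 19°E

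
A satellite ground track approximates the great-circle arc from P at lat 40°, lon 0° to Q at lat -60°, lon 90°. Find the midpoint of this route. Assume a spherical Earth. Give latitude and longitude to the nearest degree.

≈ lat -14°, lon 33°

From cos δ = sin φ₁ sin φ₂ + cos φ₁ cos φ₂ cos Δλ, the central angle is δ ≈ 2.161 rad (123.8°).
Interpolate at f = 1/2 with slerp weights a = sin((1−f)δ)/sin δ ≈ 1.062, b = sin(fδ)/sin δ ≈ 1.062.
p = a·p₁ + b·p₂ ≈ (0.814, 0.531, -0.237); φ = arcsin(p_z) ≈ -13.71°, λ = atan2(p_y, p_x) ≈ 33.13°.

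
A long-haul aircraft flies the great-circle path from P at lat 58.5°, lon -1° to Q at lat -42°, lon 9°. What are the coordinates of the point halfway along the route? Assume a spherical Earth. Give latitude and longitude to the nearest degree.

Convert each endpoint to a unit vector on the sphere (x = cos φ cos λ, y = cos φ sin λ, z = sin φ).
The central angle between the endpoints is δ = arccos(p₁·p₂) ≈ 1.760 rad (100.8°).
Interpolate at f = 1/2 with slerp weights a = sin((1−f)δ)/sin δ ≈ 0.785, b = sin(fδ)/sin δ ≈ 0.785.
p = a·p₁ + b·p₂ ≈ (0.986, 0.084, 0.144); φ = arcsin(p_z) ≈ 8.28°, λ = atan2(p_y, p_x) ≈ 4.87°.

≈ lat 8°, lon 5°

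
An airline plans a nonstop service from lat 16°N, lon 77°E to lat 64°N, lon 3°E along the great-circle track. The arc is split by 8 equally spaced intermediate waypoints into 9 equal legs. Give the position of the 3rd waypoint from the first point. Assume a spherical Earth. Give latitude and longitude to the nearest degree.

Write both endpoints as unit vectors p₁, p₂ with components (cos φ cos λ, cos φ sin λ, sin φ).
The central angle between the endpoints is δ = arccos(p₁·p₂) ≈ 1.198 rad (68.7°).
Interpolate at f = 3/9 with slerp weights a = sin((1−f)δ)/sin δ ≈ 0.769, b = sin(fδ)/sin δ ≈ 0.418.
p = a·p₁ + b·p₂ ≈ (0.349, 0.730, 0.587); φ = arcsin(p_z) ≈ 35.97°, λ = atan2(p_y, p_x) ≈ 64.44°.

≈ lat 36°N, lon 64°E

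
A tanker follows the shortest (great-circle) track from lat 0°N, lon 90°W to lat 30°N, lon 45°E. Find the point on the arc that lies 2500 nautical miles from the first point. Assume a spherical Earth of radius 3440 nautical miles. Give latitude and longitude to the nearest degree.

Convert each endpoint to a unit vector on the sphere (x = cos φ cos λ, y = cos φ sin λ, z = sin φ).
The central angle between the endpoints is δ = arccos(p₁·p₂) ≈ 2.230 rad (127.8°). The total great-circle distance is δ·R ≈ 2.230 × 3440 ≈ 7671 nmi, so the target fraction is f = 2500/7671 ≈ 0.326.
Interpolate at f ≈ 0.326 with slerp weights a = sin((1−f)δ)/sin δ ≈ 1.262, b = sin(fδ)/sin δ ≈ 0.840.
p = a·p₁ + b·p₂ ≈ (0.515, -0.747, 0.420); φ = arcsin(p_z) ≈ 24.85°, λ = atan2(p_y, p_x) ≈ -55.45°.

≈ lat 25°N, lon 55°W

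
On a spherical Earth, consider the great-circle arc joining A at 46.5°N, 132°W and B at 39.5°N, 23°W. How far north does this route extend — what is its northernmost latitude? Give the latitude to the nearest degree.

The great circle lies in the plane with unit normal n̂ = (p₁ × p₂)/|p₁ × p₂|.
Here n̂_z ≈ +0.525; the vertex latitude is φ_max = arccos|n̂_z| ≈ 58.4°.
Check via Clairaut: cos φ_max = |cos φ₁| · sin C = cos(46.5°)·sin(49.6°) ≈ 0.525, again giving ≈ 58.4°.

≈ 58°N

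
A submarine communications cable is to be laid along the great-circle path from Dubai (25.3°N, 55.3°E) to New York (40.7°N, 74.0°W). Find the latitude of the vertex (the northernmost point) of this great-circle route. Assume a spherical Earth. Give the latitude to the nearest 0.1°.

The great circle lies in the plane with unit normal n̂ = (p₁ × p₂)/|p₁ × p₂|.
Here n̂_z ≈ -0.537; the vertex latitude is φ_max = arccos|n̂_z| ≈ 57.5°.
Check via Clairaut: cos φ_max = |cos φ₁| · sin C = cos(25.3°)·sin(36.4°) ≈ 0.537, again giving ≈ 57.5°.

≈ 57.5°N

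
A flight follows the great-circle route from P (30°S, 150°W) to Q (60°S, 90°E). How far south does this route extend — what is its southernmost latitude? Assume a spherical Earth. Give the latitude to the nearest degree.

≈ 67°S

The great circle lies in the plane with unit normal n̂ = (p₁ × p₂)/|p₁ × p₂|.
Here n̂_z ≈ -0.384; the vertex latitude is φ_max = arccos|n̂_z| ≈ 67.4°.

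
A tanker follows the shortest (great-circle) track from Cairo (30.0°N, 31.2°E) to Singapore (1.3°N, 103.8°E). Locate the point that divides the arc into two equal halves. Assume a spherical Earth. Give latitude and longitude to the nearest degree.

≈ 19°N, 71°E

Write both endpoints as unit vectors p₁, p₂ with components (cos φ cos λ, cos φ sin λ, sin φ).
The central angle between the endpoints is δ = arccos(p₁·p₂) ≈ 1.297 rad (74.3°).
Interpolate at f = 1/2 with slerp weights a = sin((1−f)δ)/sin δ ≈ 0.627, b = sin(fδ)/sin δ ≈ 0.627.
p = a·p₁ + b·p₂ ≈ (0.315, 0.891, 0.328); φ = arcsin(p_z) ≈ 19.14°, λ = atan2(p_y, p_x) ≈ 70.51°.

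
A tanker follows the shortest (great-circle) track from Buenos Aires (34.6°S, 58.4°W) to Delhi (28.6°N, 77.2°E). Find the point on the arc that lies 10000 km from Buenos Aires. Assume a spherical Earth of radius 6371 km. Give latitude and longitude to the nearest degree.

≈ (3°N, 30°E)

The haversine formula gives a central angle δ ≈ 2.479 rad (142.0°) between the endpoints. The total great-circle distance is δ·R ≈ 2.479 × 6371 ≈ 15791 km, so the target fraction is f = 10000/15791 ≈ 0.633.
Interpolate at f ≈ 0.633 with slerp weights a = sin((1−f)δ)/sin δ ≈ 1.282, b = sin(fδ)/sin δ ≈ 1.625.
p = a·p₁ + b·p₂ ≈ (0.869, 0.492, 0.050); φ = arcsin(p_z) ≈ 2.86°, λ = atan2(p_y, p_x) ≈ 29.54°.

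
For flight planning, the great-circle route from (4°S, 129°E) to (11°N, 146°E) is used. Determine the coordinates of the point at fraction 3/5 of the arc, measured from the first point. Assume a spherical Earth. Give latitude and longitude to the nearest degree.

≈ (5°N, 139°E)

From cos δ = sin φ₁ sin φ₂ + cos φ₁ cos φ₂ cos Δλ, the central angle is δ ≈ 0.395 rad (22.6°).
Interpolate at f = 3/5 with slerp weights a = sin((1−f)δ)/sin δ ≈ 0.409, b = sin(fδ)/sin δ ≈ 0.610.
p = a·p₁ + b·p₂ ≈ (-0.753, 0.652, 0.088); φ = arcsin(p_z) ≈ 5.04°, λ = atan2(p_y, p_x) ≈ 139.12°.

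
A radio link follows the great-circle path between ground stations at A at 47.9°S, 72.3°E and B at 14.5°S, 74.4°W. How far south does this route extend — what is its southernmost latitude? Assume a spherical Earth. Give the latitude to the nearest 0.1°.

The great circle lies in the plane with unit normal n̂ = (p₁ × p₂)/|p₁ × p₂|.
Here n̂_z ≈ -0.381; the vertex latitude is φ_max = arccos|n̂_z| ≈ 67.6°.
Check via Clairaut: cos φ_max = |cos φ₁| · sin C = cos(47.9°)·sin(145.3°) ≈ 0.381, again giving ≈ 67.6°.

≈ 67.6°S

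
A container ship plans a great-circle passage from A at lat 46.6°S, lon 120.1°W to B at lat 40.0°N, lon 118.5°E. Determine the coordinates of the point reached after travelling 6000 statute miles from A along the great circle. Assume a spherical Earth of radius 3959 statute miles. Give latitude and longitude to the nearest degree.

The haversine formula gives a central angle δ ≈ 2.406 rad (137.8°) between the endpoints. The total great-circle distance is δ·R ≈ 2.406 × 3959 ≈ 9524 mi, so the target fraction is f = 6000/9524 ≈ 0.630.
Interpolate at f ≈ 0.630 with slerp weights a = sin((1−f)δ)/sin δ ≈ 1.158, b = sin(fδ)/sin δ ≈ 1.488.
p = a·p₁ + b·p₂ ≈ (-0.943, 0.313, 0.115); φ = arcsin(p_z) ≈ 6.60°, λ = atan2(p_y, p_x) ≈ 161.63°.

≈ lat 7°N, lon 162°E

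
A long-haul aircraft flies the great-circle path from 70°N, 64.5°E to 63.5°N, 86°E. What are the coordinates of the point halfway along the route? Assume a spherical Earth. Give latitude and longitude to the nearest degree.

≈ 67°N, 77°E

From cos δ = sin φ₁ sin φ₂ + cos φ₁ cos φ₂ cos Δλ, the central angle is δ ≈ 0.185 rad (10.6°).
Interpolate at f = 1/2 with slerp weights a = sin((1−f)δ)/sin δ ≈ 0.502, b = sin(fδ)/sin δ ≈ 0.502.
p = a·p₁ + b·p₂ ≈ (0.090, 0.379, 0.921); φ = arcsin(p_z) ≈ 67.11°, λ = atan2(p_y, p_x) ≈ 76.69°.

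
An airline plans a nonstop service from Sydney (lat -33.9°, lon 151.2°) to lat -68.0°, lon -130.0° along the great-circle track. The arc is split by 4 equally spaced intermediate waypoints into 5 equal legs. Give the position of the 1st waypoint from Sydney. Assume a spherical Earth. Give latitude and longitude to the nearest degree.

≈ lat -43°, lon 158°

From cos δ = sin φ₁ sin φ₂ + cos φ₁ cos φ₂ cos Δλ, the central angle is δ ≈ 0.955 rad (54.7°).
Interpolate at f = 1/5 with slerp weights a = sin((1−f)δ)/sin δ ≈ 0.847, b = sin(fδ)/sin δ ≈ 0.233.
p = a·p₁ + b·p₂ ≈ (-0.672, 0.272, -0.688); φ = arcsin(p_z) ≈ -43.50°, λ = atan2(p_y, p_x) ≈ 157.97°.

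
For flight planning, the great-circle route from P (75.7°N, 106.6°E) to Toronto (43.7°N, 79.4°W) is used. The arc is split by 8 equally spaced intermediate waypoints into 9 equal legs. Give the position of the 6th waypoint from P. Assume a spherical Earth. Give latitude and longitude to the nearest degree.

≈ (64°N, 81°W)

Convert each endpoint to a unit vector on the sphere (x = cos φ cos λ, y = cos φ sin λ, z = sin φ).
The central angle between the endpoints is δ = arccos(p₁·p₂) ≈ 1.057 rad (60.5°).
Interpolate at f = 6/9 with slerp weights a = sin((1−f)δ)/sin δ ≈ 0.396, b = sin(fδ)/sin δ ≈ 0.744.
p = a·p₁ + b·p₂ ≈ (0.071, -0.435, 0.898); φ = arcsin(p_z) ≈ 63.86°, λ = atan2(p_y, p_x) ≈ -80.73°.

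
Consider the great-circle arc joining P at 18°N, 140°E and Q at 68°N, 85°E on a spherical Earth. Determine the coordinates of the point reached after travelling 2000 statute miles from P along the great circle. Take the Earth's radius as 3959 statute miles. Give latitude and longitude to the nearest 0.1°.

≈ 44.5°N, 126.2°E

The haversine formula gives a central angle δ ≈ 1.058 rad (60.6°) between the endpoints. The total great-circle distance is δ·R ≈ 1.058 × 3959 ≈ 4187 mi, so the target fraction is f = 2000/4187 ≈ 0.478.
Interpolate at f ≈ 0.478 with slerp weights a = sin((1−f)δ)/sin δ ≈ 0.602, b = sin(fδ)/sin δ ≈ 0.555.
p = a·p₁ + b·p₂ ≈ (-0.421, 0.576, 0.701); φ = arcsin(p_z) ≈ 44.52°, λ = atan2(p_y, p_x) ≈ 126.17°.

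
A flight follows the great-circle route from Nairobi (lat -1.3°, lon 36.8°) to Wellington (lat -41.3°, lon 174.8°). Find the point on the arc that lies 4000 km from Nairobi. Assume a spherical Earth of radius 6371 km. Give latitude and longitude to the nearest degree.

Write both endpoints as unit vectors p₁, p₂ with components (cos φ cos λ, cos φ sin λ, sin φ).
The central angle between the endpoints is δ = arccos(p₁·p₂) ≈ 2.145 rad (122.9°). The total great-circle distance is δ·R ≈ 2.145 × 6371 ≈ 13666 km, so the target fraction is f = 4000/13666 ≈ 0.293.
Interpolate at f ≈ 0.293 with slerp weights a = sin((1−f)δ)/sin δ ≈ 1.189, b = sin(fδ)/sin δ ≈ 0.700.
p = a·p₁ + b·p₂ ≈ (0.429, 0.760, -0.489); φ = arcsin(p_z) ≈ -29.26°, λ = atan2(p_y, p_x) ≈ 60.57°.

≈ lat -29°, lon 61°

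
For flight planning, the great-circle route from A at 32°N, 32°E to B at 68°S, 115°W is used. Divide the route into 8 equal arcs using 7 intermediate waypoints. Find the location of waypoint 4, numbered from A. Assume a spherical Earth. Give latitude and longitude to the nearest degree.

≈ 35°S, 11°E

From cos δ = sin φ₁ sin φ₂ + cos φ₁ cos φ₂ cos Δλ, the central angle is δ ≈ 2.431 rad (139.3°).
Interpolate at f = 4/8 with slerp weights a = sin((1−f)δ)/sin δ ≈ 1.437, b = sin(fδ)/sin δ ≈ 1.437.
p = a·p₁ + b·p₂ ≈ (0.806, 0.158, -0.571); φ = arcsin(p_z) ≈ -34.80°, λ = atan2(p_y, p_x) ≈ 11.09°.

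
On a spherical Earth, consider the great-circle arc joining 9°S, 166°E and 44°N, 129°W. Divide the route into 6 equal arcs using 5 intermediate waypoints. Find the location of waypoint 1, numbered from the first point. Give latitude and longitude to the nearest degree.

≈ 1°N, 175°E

Convert each endpoint to a unit vector on the sphere (x = cos φ cos λ, y = cos φ sin λ, z = sin φ).
The central angle between the endpoints is δ = arccos(p₁·p₂) ≈ 1.378 rad (79.0°).
Interpolate at f = 1/6 with slerp weights a = sin((1−f)δ)/sin δ ≈ 0.929, b = sin(fδ)/sin δ ≈ 0.232.
p = a·p₁ + b·p₂ ≈ (-0.996, 0.092, 0.016); φ = arcsin(p_z) ≈ 0.90°, λ = atan2(p_y, p_x) ≈ 174.70°.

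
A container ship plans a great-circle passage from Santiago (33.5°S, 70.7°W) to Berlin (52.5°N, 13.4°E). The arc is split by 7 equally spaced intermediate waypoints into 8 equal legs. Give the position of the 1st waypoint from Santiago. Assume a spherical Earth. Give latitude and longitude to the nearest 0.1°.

Convert each endpoint to a unit vector on the sphere (x = cos φ cos λ, y = cos φ sin λ, z = sin φ).
The central angle between the endpoints is δ = arccos(p₁·p₂) ≈ 1.967 rad (112.7°).
Interpolate at f = 1/8 with slerp weights a = sin((1−f)δ)/sin δ ≈ 1.072, b = sin(fδ)/sin δ ≈ 0.264.
p = a·p₁ + b·p₂ ≈ (0.452, -0.806, -0.382); φ = arcsin(p_z) ≈ -22.47°, λ = atan2(p_y, p_x) ≈ -60.75°.

≈ (22.5°S, 60.7°W)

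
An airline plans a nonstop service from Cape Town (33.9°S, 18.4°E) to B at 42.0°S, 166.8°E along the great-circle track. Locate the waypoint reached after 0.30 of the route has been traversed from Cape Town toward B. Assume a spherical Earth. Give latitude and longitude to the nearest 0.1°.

≈ 59.5°S, 41.0°E

From cos δ = sin φ₁ sin φ₂ + cos φ₁ cos φ₂ cos Δλ, the central angle is δ ≈ 1.724 rad (98.8°).
Interpolate at f = 0.30 with slerp weights a = sin((1−f)δ)/sin δ ≈ 0.945, b = sin(fδ)/sin δ ≈ 0.500.
p = a·p₁ + b·p₂ ≈ (0.383, 0.333, -0.862); φ = arcsin(p_z) ≈ -59.54°, λ = atan2(p_y, p_x) ≈ 40.99°.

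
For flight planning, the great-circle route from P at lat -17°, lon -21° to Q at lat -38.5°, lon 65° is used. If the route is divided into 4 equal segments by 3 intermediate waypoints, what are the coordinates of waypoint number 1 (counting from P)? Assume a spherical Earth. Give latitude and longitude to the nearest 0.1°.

≈ lat -27.6°, lon -3.7°

Write both endpoints as unit vectors p₁, p₂ with components (cos φ cos λ, cos φ sin λ, sin φ).
The central angle between the endpoints is δ = arccos(p₁·p₂) ≈ 1.334 rad (76.5°).
Interpolate at f = 1/4 with slerp weights a = sin((1−f)δ)/sin δ ≈ 0.866, b = sin(fδ)/sin δ ≈ 0.337.
p = a·p₁ + b·p₂ ≈ (0.885, -0.058, -0.463); φ = arcsin(p_z) ≈ -27.57°, λ = atan2(p_y, p_x) ≈ -3.74°.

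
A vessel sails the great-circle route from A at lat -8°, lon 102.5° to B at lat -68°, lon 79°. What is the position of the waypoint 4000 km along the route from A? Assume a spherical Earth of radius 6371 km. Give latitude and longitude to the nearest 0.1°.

≈ lat -43.3°, lon 94.7°

Convert each endpoint to a unit vector on the sphere (x = cos φ cos λ, y = cos φ sin λ, z = sin φ).
The central angle between the endpoints is δ = arccos(p₁·p₂) ≈ 1.082 rad (62.0°). The total great-circle distance is δ·R ≈ 1.082 × 6371 ≈ 6896 km, so the target fraction is f = 4000/6896 ≈ 0.580.
Interpolate at f ≈ 0.580 with slerp weights a = sin((1−f)δ)/sin δ ≈ 0.497, b = sin(fδ)/sin δ ≈ 0.665.
p = a·p₁ + b·p₂ ≈ (-0.059, 0.725, -0.686); φ = arcsin(p_z) ≈ -43.31°, λ = atan2(p_y, p_x) ≈ 94.65°.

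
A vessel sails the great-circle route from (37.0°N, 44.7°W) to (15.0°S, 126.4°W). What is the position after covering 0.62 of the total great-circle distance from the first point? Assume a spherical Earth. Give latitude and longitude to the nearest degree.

From cos δ = sin φ₁ sin φ₂ + cos φ₁ cos φ₂ cos Δλ, the central angle is δ ≈ 1.615 rad (92.5°).
Interpolate at f = 0.62 with slerp weights a = sin((1−f)δ)/sin δ ≈ 0.577, b = sin(fδ)/sin δ ≈ 0.843.
p = a·p₁ + b·p₂ ≈ (-0.156, -0.979, 0.129); φ = arcsin(p_z) ≈ 7.40°, λ = atan2(p_y, p_x) ≈ -99.05°.

≈ (7°N, 99°W)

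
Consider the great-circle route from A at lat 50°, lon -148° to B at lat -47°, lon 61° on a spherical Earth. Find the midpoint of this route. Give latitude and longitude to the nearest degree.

Convert each endpoint to a unit vector on the sphere (x = cos φ cos λ, y = cos φ sin λ, z = sin φ).
The central angle between the endpoints is δ = arccos(p₁·p₂) ≈ 2.804 rad (160.7°).
Interpolate at f = 1/2 with slerp weights a = sin((1−f)δ)/sin δ ≈ 2.979, b = sin(fδ)/sin δ ≈ 2.979.
p = a·p₁ + b·p₂ ≈ (-0.639, 0.762, 0.103); φ = arcsin(p_z) ≈ 5.93°, λ = atan2(p_y, p_x) ≈ 129.97°.

≈ lat 6°, lon 130°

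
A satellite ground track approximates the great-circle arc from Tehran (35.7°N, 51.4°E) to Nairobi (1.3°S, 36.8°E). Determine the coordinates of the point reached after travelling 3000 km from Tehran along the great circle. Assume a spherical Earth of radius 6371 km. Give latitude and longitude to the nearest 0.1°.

≈ (10.5°N, 40.9°E)

The haversine formula gives a central angle δ ≈ 0.688 rad (39.4°) between the endpoints. The total great-circle distance is δ·R ≈ 0.688 × 6371 ≈ 4384 km, so the target fraction is f = 3000/4384 ≈ 0.684.
Interpolate at f ≈ 0.684 with slerp weights a = sin((1−f)δ)/sin δ ≈ 0.339, b = sin(fδ)/sin δ ≈ 0.714.
p = a·p₁ + b·p₂ ≈ (0.744, 0.643, 0.182); φ = arcsin(p_z) ≈ 10.48°, λ = atan2(p_y, p_x) ≈ 40.85°.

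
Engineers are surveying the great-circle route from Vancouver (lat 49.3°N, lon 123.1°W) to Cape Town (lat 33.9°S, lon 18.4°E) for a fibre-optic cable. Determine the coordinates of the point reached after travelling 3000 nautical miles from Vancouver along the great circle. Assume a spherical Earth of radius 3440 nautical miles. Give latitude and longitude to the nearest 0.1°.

The haversine formula gives a central angle δ ≈ 2.580 rad (147.8°) between the endpoints. The total great-circle distance is δ·R ≈ 2.580 × 3440 ≈ 8875 nmi, so the target fraction is f = 3000/8875 ≈ 0.338.
Interpolate at f ≈ 0.338 with slerp weights a = sin((1−f)δ)/sin δ ≈ 1.860, b = sin(fδ)/sin δ ≈ 1.438.
p = a·p₁ + b·p₂ ≈ (0.470, -0.640, 0.608); φ = arcsin(p_z) ≈ 37.47°, λ = atan2(p_y, p_x) ≈ -53.69°.

≈ lat 37.5°N, lon 53.7°W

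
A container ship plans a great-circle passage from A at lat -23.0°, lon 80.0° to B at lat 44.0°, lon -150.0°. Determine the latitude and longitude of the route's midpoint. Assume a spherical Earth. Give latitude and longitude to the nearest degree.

Write both endpoints as unit vectors p₁, p₂ with components (cos φ cos λ, cos φ sin λ, sin φ).
The central angle between the endpoints is δ = arccos(p₁·p₂) ≈ 2.342 rad (134.2°).
Interpolate at f = 1/2 with slerp weights a = sin((1−f)δ)/sin δ ≈ 1.285, b = sin(fδ)/sin δ ≈ 1.285.
p = a·p₁ + b·p₂ ≈ (-0.595, 0.703, 0.390); φ = arcsin(p_z) ≈ 22.98°, λ = atan2(p_y, p_x) ≈ 130.26°.

≈ lat 23°, lon 130°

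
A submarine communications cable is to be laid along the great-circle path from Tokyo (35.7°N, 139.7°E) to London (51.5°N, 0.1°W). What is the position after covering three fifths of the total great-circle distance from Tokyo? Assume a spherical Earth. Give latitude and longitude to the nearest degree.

≈ 71°N, 65°E

Write both endpoints as unit vectors p₁, p₂ with components (cos φ cos λ, cos φ sin λ, sin φ).
The central angle between the endpoints is δ = arccos(p₁·p₂) ≈ 1.500 rad (86.0°).
Interpolate at f = 3/5 with slerp weights a = sin((1−f)δ)/sin δ ≈ 0.566, b = sin(fδ)/sin δ ≈ 0.785.
p = a·p₁ + b·p₂ ≈ (0.138, 0.296, 0.945); φ = arcsin(p_z) ≈ 70.90°, λ = atan2(p_y, p_x) ≈ 65.00°.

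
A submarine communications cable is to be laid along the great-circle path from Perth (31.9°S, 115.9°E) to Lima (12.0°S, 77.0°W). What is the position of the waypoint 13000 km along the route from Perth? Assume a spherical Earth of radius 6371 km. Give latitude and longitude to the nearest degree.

≈ 29°S, 82°W

Convert each endpoint to a unit vector on the sphere (x = cos φ cos λ, y = cos φ sin λ, z = sin φ).
The central angle between the endpoints is δ = arccos(p₁·p₂) ≈ 2.346 rad (134.4°). The total great-circle distance is δ·R ≈ 2.346 × 6371 ≈ 14944 km, so the target fraction is f = 13000/14944 ≈ 0.870.
Interpolate at f ≈ 0.870 with slerp weights a = sin((1−f)δ)/sin δ ≈ 0.420, b = sin(fδ)/sin δ ≈ 1.248.
p = a·p₁ + b·p₂ ≈ (0.119, -0.868, -0.482); φ = arcsin(p_z) ≈ -28.79°, λ = atan2(p_y, p_x) ≈ -82.22°.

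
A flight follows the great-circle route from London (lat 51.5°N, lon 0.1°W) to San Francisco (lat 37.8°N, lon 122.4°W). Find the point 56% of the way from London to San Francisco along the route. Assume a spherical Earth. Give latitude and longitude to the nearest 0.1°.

≈ lat 61.7°N, lon 82.8°W

Convert each endpoint to a unit vector on the sphere (x = cos φ cos λ, y = cos φ sin λ, z = sin φ).
The central angle between the endpoints is δ = arccos(p₁·p₂) ≈ 1.352 rad (77.5°).
Interpolate at f = 0.56 with slerp weights a = sin((1−f)δ)/sin δ ≈ 0.574, b = sin(fδ)/sin δ ≈ 0.704.
p = a·p₁ + b·p₂ ≈ (0.059, -0.470, 0.881); φ = arcsin(p_z) ≈ 61.72°, λ = atan2(p_y, p_x) ≈ -82.79°.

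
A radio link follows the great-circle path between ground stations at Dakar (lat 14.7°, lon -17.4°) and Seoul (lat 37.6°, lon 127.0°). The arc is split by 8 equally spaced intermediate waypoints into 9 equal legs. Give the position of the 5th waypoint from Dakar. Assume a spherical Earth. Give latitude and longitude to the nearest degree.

Write both endpoints as unit vectors p₁, p₂ with components (cos φ cos λ, cos φ sin λ, sin φ).
The central angle between the endpoints is δ = arccos(p₁·p₂) ≈ 2.058 rad (117.9°).
Interpolate at f = 5/9 with slerp weights a = sin((1−f)δ)/sin δ ≈ 0.897, b = sin(fδ)/sin δ ≈ 1.030.
p = a·p₁ + b·p₂ ≈ (0.337, 0.392, 0.856); φ = arcsin(p_z) ≈ 58.87°, λ = atan2(p_y, p_x) ≈ 49.37°.

≈ lat 59°, lon 49°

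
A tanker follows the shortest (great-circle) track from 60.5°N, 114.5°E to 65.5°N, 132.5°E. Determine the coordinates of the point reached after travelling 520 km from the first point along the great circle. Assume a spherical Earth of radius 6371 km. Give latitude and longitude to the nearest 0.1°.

The haversine formula gives a central angle δ ≈ 0.166 rad (9.5°) between the endpoints. The total great-circle distance is δ·R ≈ 0.166 × 6371 ≈ 1060 km, so the target fraction is f = 520/1060 ≈ 0.491.
Interpolate at f ≈ 0.491 with slerp weights a = sin((1−f)δ)/sin δ ≈ 0.511, b = sin(fδ)/sin δ ≈ 0.492.
p = a·p₁ + b·p₂ ≈ (-0.242, 0.380, 0.893); φ = arcsin(p_z) ≈ 63.24°, λ = atan2(p_y, p_x) ≈ 122.56°.

≈ 63.2°N, 122.6°E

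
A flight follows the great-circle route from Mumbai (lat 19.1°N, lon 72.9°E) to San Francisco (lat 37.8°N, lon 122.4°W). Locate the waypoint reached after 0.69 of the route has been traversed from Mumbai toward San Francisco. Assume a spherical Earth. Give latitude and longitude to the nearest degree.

≈ lat 71°N, lon 156°W

Convert each endpoint to a unit vector on the sphere (x = cos φ cos λ, y = cos φ sin λ, z = sin φ).
The central angle between the endpoints is δ = arccos(p₁·p₂) ≈ 2.117 rad (121.3°).
Interpolate at f = 0.69 with slerp weights a = sin((1−f)δ)/sin δ ≈ 0.714, b = sin(fδ)/sin δ ≈ 1.163.
p = a·p₁ + b·p₂ ≈ (-0.294, -0.131, 0.947); φ = arcsin(p_z) ≈ 71.22°, λ = atan2(p_y, p_x) ≈ -155.98°.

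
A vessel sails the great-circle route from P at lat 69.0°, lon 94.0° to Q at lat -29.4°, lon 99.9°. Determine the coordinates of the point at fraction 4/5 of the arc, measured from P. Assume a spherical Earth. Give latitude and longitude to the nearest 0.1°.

≈ lat -9.7°, lon 99.2°

The haversine formula gives a central angle δ ≈ 1.719 rad (98.5°) between the endpoints.
Interpolate at f = 4/5 with slerp weights a = sin((1−f)δ)/sin δ ≈ 0.341, b = sin(fδ)/sin δ ≈ 0.992.
p = a·p₁ + b·p₂ ≈ (-0.157, 0.973, -0.169); φ = arcsin(p_z) ≈ -9.71°, λ = atan2(p_y, p_x) ≈ 99.17°.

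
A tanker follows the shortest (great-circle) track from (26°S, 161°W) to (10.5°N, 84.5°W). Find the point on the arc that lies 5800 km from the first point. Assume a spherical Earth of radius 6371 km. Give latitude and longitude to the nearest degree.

≈ (5°S, 111°W)

Convert each endpoint to a unit vector on the sphere (x = cos φ cos λ, y = cos φ sin λ, z = sin φ).
The central angle between the endpoints is δ = arccos(p₁·p₂) ≈ 1.444 rad (82.7°). The total great-circle distance is δ·R ≈ 1.444 × 6371 ≈ 9200 km, so the target fraction is f = 5800/9200 ≈ 0.630.
Interpolate at f ≈ 0.630 with slerp weights a = sin((1−f)δ)/sin δ ≈ 0.513, b = sin(fδ)/sin δ ≈ 0.796.
p = a·p₁ + b·p₂ ≈ (-0.361, -0.929, -0.080); φ = arcsin(p_z) ≈ -4.57°, λ = atan2(p_y, p_x) ≈ -111.22°.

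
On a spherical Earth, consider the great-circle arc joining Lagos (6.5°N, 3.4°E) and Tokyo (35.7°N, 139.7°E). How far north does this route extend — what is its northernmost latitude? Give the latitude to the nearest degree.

≈ 49°N

The great circle lies in the plane with unit normal n̂ = (p₁ × p₂)/|p₁ × p₂|.
Here n̂_z ≈ +0.651; the vertex latitude is φ_max = arccos|n̂_z| ≈ 49.4°.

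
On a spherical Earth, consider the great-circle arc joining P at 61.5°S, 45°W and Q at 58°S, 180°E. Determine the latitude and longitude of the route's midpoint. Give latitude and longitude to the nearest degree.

≈ 77°S, 120°W

Write both endpoints as unit vectors p₁, p₂ with components (cos φ cos λ, cos φ sin λ, sin φ).
The central angle between the endpoints is δ = arccos(p₁·p₂) ≈ 0.969 rad (55.5°).
Interpolate at f = 1/2 with slerp weights a = sin((1−f)δ)/sin δ ≈ 0.565, b = sin(fδ)/sin δ ≈ 0.565.
p = a·p₁ + b·p₂ ≈ (-0.109, -0.191, -0.976); φ = arcsin(p_z) ≈ -77.32°, λ = atan2(p_y, p_x) ≈ -119.71°.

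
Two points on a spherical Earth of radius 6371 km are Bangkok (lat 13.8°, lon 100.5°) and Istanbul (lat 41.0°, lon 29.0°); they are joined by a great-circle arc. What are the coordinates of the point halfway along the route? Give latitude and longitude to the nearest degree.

≈ lat 32°, lon 70°

Write both endpoints as unit vectors p₁, p₂ with components (cos φ cos λ, cos φ sin λ, sin φ).
The central angle between the endpoints is δ = arccos(p₁·p₂) ≈ 1.171 rad (67.1°).
Interpolate at f = 1/2 with slerp weights a = sin((1−f)δ)/sin δ ≈ 0.600, b = sin(fδ)/sin δ ≈ 0.600.
p = a·p₁ + b·p₂ ≈ (0.290, 0.792, 0.537); φ = arcsin(p_z) ≈ 32.46°, λ = atan2(p_y, p_x) ≈ 69.91°.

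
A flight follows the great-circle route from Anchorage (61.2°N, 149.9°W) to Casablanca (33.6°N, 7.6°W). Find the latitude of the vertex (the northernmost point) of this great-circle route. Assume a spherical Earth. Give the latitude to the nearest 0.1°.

≈ 75.6°N

The great circle lies in the plane with unit normal n̂ = (p₁ × p₂)/|p₁ × p₂|.
Here n̂_z ≈ +0.249; the vertex latitude is φ_max = arccos|n̂_z| ≈ 75.6°.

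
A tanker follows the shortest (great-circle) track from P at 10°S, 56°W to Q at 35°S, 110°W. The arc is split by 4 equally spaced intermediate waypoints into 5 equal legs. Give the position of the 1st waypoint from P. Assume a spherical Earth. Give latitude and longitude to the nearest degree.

≈ 16°S, 65°W

From cos δ = sin φ₁ sin φ₂ + cos φ₁ cos φ₂ cos Δλ, the central angle is δ ≈ 0.960 rad (55.0°).
Interpolate at f = 1/5 with slerp weights a = sin((1−f)δ)/sin δ ≈ 0.848, b = sin(fδ)/sin δ ≈ 0.233.
p = a·p₁ + b·p₂ ≈ (0.402, -0.872, -0.281); φ = arcsin(p_z) ≈ -16.31°, λ = atan2(p_y, p_x) ≈ -65.25°.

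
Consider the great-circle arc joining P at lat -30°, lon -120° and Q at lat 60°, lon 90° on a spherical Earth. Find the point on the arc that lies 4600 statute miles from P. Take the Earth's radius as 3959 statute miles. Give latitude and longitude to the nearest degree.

≈ lat 31°, lon -147°

Write both endpoints as unit vectors p₁, p₂ with components (cos φ cos λ, cos φ sin λ, sin φ).
The central angle between the endpoints is δ = arccos(p₁·p₂) ≈ 2.512 rad (143.9°). The total great-circle distance is δ·R ≈ 2.512 × 3959 ≈ 9943 mi, so the target fraction is f = 4600/9943 ≈ 0.463.
Interpolate at f ≈ 0.463 with slerp weights a = sin((1−f)δ)/sin δ ≈ 1.656, b = sin(fδ)/sin δ ≈ 1.557.
p = a·p₁ + b·p₂ ≈ (-0.717, -0.463, 0.521); φ = arcsin(p_z) ≈ 31.38°, λ = atan2(p_y, p_x) ≈ -147.13°.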